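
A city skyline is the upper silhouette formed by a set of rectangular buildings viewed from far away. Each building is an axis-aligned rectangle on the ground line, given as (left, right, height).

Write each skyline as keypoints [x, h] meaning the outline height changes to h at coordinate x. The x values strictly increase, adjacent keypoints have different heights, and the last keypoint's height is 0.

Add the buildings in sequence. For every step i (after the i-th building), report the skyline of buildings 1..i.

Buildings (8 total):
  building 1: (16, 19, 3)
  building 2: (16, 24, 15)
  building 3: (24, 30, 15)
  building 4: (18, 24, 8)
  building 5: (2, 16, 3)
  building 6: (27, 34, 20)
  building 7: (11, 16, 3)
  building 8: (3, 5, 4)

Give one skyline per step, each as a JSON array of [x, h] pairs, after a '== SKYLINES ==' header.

== SKYLINES ==
[[16,3],[19,0]]
[[16,15],[24,0]]
[[16,15],[30,0]]
[[16,15],[30,0]]
[[2,3],[16,15],[30,0]]
[[2,3],[16,15],[27,20],[34,0]]
[[2,3],[16,15],[27,20],[34,0]]
[[2,3],[3,4],[5,3],[16,15],[27,20],[34,0]]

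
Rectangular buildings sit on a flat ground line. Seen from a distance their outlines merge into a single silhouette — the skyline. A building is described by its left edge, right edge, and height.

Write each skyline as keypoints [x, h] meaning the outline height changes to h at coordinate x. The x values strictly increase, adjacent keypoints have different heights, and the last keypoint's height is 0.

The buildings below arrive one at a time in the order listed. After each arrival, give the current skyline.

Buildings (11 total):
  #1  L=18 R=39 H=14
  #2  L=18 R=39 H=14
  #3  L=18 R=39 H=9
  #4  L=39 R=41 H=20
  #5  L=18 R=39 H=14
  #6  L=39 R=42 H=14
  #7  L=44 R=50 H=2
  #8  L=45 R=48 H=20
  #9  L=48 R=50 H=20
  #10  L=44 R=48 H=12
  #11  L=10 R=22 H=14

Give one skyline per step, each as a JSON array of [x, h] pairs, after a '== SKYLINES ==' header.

== SKYLINES ==
[[18,14],[39,0]]
[[18,14],[39,0]]
[[18,14],[39,0]]
[[18,14],[39,20],[41,0]]
[[18,14],[39,20],[41,0]]
[[18,14],[39,20],[41,14],[42,0]]
[[18,14],[39,20],[41,14],[42,0],[44,2],[50,0]]
[[18,14],[39,20],[41,14],[42,0],[44,2],[45,20],[48,2],[50,0]]
[[18,14],[39,20],[41,14],[42,0],[44,2],[45,20],[50,0]]
[[18,14],[39,20],[41,14],[42,0],[44,12],[45,20],[50,0]]
[[10,14],[39,20],[41,14],[42,0],[44,12],[45,20],[50,0]]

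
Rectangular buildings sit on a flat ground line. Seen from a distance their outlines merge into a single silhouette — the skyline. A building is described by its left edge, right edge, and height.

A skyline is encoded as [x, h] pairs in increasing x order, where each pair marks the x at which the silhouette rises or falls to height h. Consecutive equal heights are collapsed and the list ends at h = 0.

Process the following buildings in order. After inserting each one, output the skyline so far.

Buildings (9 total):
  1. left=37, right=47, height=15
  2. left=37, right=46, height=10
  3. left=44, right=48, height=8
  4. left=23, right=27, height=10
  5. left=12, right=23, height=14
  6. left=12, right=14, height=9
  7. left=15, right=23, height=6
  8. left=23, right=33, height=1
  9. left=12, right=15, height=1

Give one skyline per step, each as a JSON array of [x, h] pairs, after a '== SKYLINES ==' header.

== SKYLINES ==
[[37,15],[47,0]]
[[37,15],[47,0]]
[[37,15],[47,8],[48,0]]
[[23,10],[27,0],[37,15],[47,8],[48,0]]
[[12,14],[23,10],[27,0],[37,15],[47,8],[48,0]]
[[12,14],[23,10],[27,0],[37,15],[47,8],[48,0]]
[[12,14],[23,10],[27,0],[37,15],[47,8],[48,0]]
[[12,14],[23,10],[27,1],[33,0],[37,15],[47,8],[48,0]]
[[12,14],[23,10],[27,1],[33,0],[37,15],[47,8],[48,0]]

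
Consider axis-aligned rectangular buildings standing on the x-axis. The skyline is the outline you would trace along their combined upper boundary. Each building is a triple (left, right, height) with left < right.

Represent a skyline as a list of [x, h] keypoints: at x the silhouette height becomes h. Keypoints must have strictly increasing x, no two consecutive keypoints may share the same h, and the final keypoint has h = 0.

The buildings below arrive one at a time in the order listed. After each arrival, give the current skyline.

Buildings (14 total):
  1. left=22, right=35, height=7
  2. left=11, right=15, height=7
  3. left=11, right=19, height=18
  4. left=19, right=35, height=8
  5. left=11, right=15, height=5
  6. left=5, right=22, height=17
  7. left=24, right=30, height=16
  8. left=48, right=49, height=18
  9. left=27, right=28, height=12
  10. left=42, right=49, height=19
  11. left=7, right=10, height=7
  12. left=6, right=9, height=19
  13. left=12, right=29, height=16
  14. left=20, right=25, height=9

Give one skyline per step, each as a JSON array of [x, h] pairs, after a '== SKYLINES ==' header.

== SKYLINES ==
[[22,7],[35,0]]
[[11,7],[15,0],[22,7],[35,0]]
[[11,18],[19,0],[22,7],[35,0]]
[[11,18],[19,8],[35,0]]
[[11,18],[19,8],[35,0]]
[[5,17],[11,18],[19,17],[22,8],[35,0]]
[[5,17],[11,18],[19,17],[22,8],[24,16],[30,8],[35,0]]
[[5,17],[11,18],[19,17],[22,8],[24,16],[30,8],[35,0],[48,18],[49,0]]
[[5,17],[11,18],[19,17],[22,8],[24,16],[30,8],[35,0],[48,18],[49,0]]
[[5,17],[11,18],[19,17],[22,8],[24,16],[30,8],[35,0],[42,19],[49,0]]
[[5,17],[11,18],[19,17],[22,8],[24,16],[30,8],[35,0],[42,19],[49,0]]
[[5,17],[6,19],[9,17],[11,18],[19,17],[22,8],[24,16],[30,8],[35,0],[42,19],[49,0]]
[[5,17],[6,19],[9,17],[11,18],[19,17],[22,16],[30,8],[35,0],[42,19],[49,0]]
[[5,17],[6,19],[9,17],[11,18],[19,17],[22,16],[30,8],[35,0],[42,19],[49,0]]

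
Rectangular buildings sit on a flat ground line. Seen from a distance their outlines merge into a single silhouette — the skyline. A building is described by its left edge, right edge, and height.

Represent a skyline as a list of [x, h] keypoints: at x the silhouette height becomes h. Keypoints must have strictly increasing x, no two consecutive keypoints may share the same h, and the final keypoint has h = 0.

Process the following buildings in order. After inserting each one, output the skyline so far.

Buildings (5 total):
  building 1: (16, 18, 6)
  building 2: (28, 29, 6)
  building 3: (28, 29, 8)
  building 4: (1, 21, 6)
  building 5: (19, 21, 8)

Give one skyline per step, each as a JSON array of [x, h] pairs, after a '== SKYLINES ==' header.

== SKYLINES ==
[[16,6],[18,0]]
[[16,6],[18,0],[28,6],[29,0]]
[[16,6],[18,0],[28,8],[29,0]]
[[1,6],[21,0],[28,8],[29,0]]
[[1,6],[19,8],[21,0],[28,8],[29,0]]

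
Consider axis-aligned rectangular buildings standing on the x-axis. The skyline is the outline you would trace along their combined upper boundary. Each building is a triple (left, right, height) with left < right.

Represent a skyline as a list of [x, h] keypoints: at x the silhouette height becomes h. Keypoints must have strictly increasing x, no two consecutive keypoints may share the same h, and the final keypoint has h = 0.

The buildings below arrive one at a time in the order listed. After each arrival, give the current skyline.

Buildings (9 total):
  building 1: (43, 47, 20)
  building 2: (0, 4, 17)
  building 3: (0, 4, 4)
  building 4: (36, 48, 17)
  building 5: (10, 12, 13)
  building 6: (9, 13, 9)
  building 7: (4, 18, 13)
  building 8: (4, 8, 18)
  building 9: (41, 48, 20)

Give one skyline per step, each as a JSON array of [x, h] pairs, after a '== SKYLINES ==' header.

== SKYLINES ==
[[43,20],[47,0]]
[[0,17],[4,0],[43,20],[47,0]]
[[0,17],[4,0],[43,20],[47,0]]
[[0,17],[4,0],[36,17],[43,20],[47,17],[48,0]]
[[0,17],[4,0],[10,13],[12,0],[36,17],[43,20],[47,17],[48,0]]
[[0,17],[4,0],[9,9],[10,13],[12,9],[13,0],[36,17],[43,20],[47,17],[48,0]]
[[0,17],[4,13],[18,0],[36,17],[43,20],[47,17],[48,0]]
[[0,17],[4,18],[8,13],[18,0],[36,17],[43,20],[47,17],[48,0]]
[[0,17],[4,18],[8,13],[18,0],[36,17],[41,20],[48,0]]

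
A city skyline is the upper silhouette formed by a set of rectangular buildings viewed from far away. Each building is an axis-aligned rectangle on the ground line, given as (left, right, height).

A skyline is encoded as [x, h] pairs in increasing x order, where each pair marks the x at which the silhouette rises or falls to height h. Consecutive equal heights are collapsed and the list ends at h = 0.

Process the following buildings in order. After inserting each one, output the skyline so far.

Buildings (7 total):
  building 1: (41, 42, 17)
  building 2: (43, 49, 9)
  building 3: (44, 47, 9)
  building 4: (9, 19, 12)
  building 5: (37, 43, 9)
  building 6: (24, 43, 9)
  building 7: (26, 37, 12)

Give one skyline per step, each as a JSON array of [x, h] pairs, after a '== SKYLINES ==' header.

== SKYLINES ==
[[41,17],[42,0]]
[[41,17],[42,0],[43,9],[49,0]]
[[41,17],[42,0],[43,9],[49,0]]
[[9,12],[19,0],[41,17],[42,0],[43,9],[49,0]]
[[9,12],[19,0],[37,9],[41,17],[42,9],[49,0]]
[[9,12],[19,0],[24,9],[41,17],[42,9],[49,0]]
[[9,12],[19,0],[24,9],[26,12],[37,9],[41,17],[42,9],[49,0]]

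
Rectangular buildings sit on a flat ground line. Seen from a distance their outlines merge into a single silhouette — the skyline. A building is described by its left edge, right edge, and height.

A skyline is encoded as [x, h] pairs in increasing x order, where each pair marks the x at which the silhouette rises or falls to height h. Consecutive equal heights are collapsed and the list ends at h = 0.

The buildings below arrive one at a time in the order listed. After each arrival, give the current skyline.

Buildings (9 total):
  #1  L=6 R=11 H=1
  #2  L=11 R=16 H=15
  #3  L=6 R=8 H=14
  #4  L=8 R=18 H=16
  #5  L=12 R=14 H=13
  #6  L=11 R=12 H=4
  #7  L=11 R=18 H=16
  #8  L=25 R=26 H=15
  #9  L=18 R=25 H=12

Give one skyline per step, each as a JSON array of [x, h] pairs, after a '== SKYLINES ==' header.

== SKYLINES ==
[[6,1],[11,0]]
[[6,1],[11,15],[16,0]]
[[6,14],[8,1],[11,15],[16,0]]
[[6,14],[8,16],[18,0]]
[[6,14],[8,16],[18,0]]
[[6,14],[8,16],[18,0]]
[[6,14],[8,16],[18,0]]
[[6,14],[8,16],[18,0],[25,15],[26,0]]
[[6,14],[8,16],[18,12],[25,15],[26,0]]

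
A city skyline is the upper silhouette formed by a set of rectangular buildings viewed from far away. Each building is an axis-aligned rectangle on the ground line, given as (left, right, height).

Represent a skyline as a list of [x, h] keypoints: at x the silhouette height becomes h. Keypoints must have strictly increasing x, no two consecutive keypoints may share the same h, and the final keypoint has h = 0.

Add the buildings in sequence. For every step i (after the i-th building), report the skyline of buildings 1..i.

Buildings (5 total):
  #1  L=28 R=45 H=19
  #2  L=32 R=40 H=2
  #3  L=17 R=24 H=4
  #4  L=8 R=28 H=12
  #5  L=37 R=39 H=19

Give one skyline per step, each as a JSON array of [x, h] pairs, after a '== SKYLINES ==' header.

== SKYLINES ==
[[28,19],[45,0]]
[[28,19],[45,0]]
[[17,4],[24,0],[28,19],[45,0]]
[[8,12],[28,19],[45,0]]
[[8,12],[28,19],[45,0]]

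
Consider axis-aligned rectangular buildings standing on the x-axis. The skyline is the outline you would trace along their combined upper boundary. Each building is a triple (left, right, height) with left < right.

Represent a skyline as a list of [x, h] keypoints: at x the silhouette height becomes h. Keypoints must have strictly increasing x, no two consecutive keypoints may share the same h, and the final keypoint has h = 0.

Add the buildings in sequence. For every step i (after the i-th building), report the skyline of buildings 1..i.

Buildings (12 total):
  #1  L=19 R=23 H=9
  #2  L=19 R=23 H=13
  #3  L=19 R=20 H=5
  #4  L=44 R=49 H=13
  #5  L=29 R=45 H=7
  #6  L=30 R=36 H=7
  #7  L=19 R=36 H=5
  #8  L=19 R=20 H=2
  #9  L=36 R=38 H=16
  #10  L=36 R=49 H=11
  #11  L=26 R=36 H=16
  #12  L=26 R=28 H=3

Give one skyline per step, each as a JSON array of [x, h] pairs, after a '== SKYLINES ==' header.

== SKYLINES ==
[[19,9],[23,0]]
[[19,13],[23,0]]
[[19,13],[23,0]]
[[19,13],[23,0],[44,13],[49,0]]
[[19,13],[23,0],[29,7],[44,13],[49,0]]
[[19,13],[23,0],[29,7],[44,13],[49,0]]
[[19,13],[23,5],[29,7],[44,13],[49,0]]
[[19,13],[23,5],[29,7],[44,13],[49,0]]
[[19,13],[23,5],[29,7],[36,16],[38,7],[44,13],[49,0]]
[[19,13],[23,5],[29,7],[36,16],[38,11],[44,13],[49,0]]
[[19,13],[23,5],[26,16],[38,11],[44,13],[49,0]]
[[19,13],[23,5],[26,16],[38,11],[44,13],[49,0]]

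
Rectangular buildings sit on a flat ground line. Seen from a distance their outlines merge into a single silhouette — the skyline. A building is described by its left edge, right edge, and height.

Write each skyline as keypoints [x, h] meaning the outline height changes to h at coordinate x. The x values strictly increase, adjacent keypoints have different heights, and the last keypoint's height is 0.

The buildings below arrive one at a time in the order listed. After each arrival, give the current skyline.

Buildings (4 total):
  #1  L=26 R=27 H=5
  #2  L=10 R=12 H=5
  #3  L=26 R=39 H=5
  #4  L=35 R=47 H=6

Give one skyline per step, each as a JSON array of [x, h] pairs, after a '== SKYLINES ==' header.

== SKYLINES ==
[[26,5],[27,0]]
[[10,5],[12,0],[26,5],[27,0]]
[[10,5],[12,0],[26,5],[39,0]]
[[10,5],[12,0],[26,5],[35,6],[47,0]]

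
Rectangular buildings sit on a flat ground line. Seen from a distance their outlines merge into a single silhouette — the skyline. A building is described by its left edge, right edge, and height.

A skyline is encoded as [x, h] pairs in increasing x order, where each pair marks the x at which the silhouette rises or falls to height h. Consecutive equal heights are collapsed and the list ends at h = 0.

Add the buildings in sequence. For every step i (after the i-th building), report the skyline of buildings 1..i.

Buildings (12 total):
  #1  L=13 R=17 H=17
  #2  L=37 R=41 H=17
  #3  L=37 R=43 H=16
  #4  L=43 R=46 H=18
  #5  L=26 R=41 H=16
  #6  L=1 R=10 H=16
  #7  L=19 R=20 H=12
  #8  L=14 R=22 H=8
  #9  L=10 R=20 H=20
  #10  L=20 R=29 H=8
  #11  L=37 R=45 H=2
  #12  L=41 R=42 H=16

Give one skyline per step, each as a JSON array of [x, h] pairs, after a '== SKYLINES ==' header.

== SKYLINES ==
[[13,17],[17,0]]
[[13,17],[17,0],[37,17],[41,0]]
[[13,17],[17,0],[37,17],[41,16],[43,0]]
[[13,17],[17,0],[37,17],[41,16],[43,18],[46,0]]
[[13,17],[17,0],[26,16],[37,17],[41,16],[43,18],[46,0]]
[[1,16],[10,0],[13,17],[17,0],[26,16],[37,17],[41,16],[43,18],[46,0]]
[[1,16],[10,0],[13,17],[17,0],[19,12],[20,0],[26,16],[37,17],[41,16],[43,18],[46,0]]
[[1,16],[10,0],[13,17],[17,8],[19,12],[20,8],[22,0],[26,16],[37,17],[41,16],[43,18],[46,0]]
[[1,16],[10,20],[20,8],[22,0],[26,16],[37,17],[41,16],[43,18],[46,0]]
[[1,16],[10,20],[20,8],[26,16],[37,17],[41,16],[43,18],[46,0]]
[[1,16],[10,20],[20,8],[26,16],[37,17],[41,16],[43,18],[46,0]]
[[1,16],[10,20],[20,8],[26,16],[37,17],[41,16],[43,18],[46,0]]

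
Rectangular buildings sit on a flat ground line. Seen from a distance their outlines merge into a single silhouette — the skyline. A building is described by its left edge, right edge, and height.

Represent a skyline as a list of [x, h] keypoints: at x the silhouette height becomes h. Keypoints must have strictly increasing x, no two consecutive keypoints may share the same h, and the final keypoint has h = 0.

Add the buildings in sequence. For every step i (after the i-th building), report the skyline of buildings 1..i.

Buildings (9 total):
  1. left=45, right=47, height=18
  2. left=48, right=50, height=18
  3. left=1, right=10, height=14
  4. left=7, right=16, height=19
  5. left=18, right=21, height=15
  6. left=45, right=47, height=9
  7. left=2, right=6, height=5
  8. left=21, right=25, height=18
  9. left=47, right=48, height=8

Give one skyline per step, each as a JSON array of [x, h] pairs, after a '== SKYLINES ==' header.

== SKYLINES ==
[[45,18],[47,0]]
[[45,18],[47,0],[48,18],[50,0]]
[[1,14],[10,0],[45,18],[47,0],[48,18],[50,0]]
[[1,14],[7,19],[16,0],[45,18],[47,0],[48,18],[50,0]]
[[1,14],[7,19],[16,0],[18,15],[21,0],[45,18],[47,0],[48,18],[50,0]]
[[1,14],[7,19],[16,0],[18,15],[21,0],[45,18],[47,0],[48,18],[50,0]]
[[1,14],[7,19],[16,0],[18,15],[21,0],[45,18],[47,0],[48,18],[50,0]]
[[1,14],[7,19],[16,0],[18,15],[21,18],[25,0],[45,18],[47,0],[48,18],[50,0]]
[[1,14],[7,19],[16,0],[18,15],[21,18],[25,0],[45,18],[47,8],[48,18],[50,0]]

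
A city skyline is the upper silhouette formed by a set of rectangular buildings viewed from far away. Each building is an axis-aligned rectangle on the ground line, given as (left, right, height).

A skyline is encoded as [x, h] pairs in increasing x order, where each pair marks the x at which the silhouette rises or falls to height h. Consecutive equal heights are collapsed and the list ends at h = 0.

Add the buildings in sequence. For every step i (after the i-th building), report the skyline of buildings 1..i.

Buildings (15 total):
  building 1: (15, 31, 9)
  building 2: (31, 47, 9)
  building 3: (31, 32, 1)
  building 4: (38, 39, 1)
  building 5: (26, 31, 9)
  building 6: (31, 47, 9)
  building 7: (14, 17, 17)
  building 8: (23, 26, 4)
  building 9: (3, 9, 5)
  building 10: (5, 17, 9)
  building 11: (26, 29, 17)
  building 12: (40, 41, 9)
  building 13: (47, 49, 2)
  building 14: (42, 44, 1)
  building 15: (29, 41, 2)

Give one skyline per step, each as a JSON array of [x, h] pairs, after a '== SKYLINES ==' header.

== SKYLINES ==
[[15,9],[31,0]]
[[15,9],[47,0]]
[[15,9],[47,0]]
[[15,9],[47,0]]
[[15,9],[47,0]]
[[15,9],[47,0]]
[[14,17],[17,9],[47,0]]
[[14,17],[17,9],[47,0]]
[[3,5],[9,0],[14,17],[17,9],[47,0]]
[[3,5],[5,9],[14,17],[17,9],[47,0]]
[[3,5],[5,9],[14,17],[17,9],[26,17],[29,9],[47,0]]
[[3,5],[5,9],[14,17],[17,9],[26,17],[29,9],[47,0]]
[[3,5],[5,9],[14,17],[17,9],[26,17],[29,9],[47,2],[49,0]]
[[3,5],[5,9],[14,17],[17,9],[26,17],[29,9],[47,2],[49,0]]
[[3,5],[5,9],[14,17],[17,9],[26,17],[29,9],[47,2],[49,0]]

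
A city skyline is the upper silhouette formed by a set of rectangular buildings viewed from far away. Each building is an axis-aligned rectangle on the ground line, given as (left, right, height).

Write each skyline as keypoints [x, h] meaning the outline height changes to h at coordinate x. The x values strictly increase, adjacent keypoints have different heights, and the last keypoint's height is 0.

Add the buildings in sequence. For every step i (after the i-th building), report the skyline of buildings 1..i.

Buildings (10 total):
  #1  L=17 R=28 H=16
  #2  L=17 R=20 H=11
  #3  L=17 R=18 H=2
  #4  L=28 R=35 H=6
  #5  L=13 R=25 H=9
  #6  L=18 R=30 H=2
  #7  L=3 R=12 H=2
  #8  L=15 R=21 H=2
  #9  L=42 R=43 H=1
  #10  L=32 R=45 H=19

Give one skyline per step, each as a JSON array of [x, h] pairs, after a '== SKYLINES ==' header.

== SKYLINES ==
[[17,16],[28,0]]
[[17,16],[28,0]]
[[17,16],[28,0]]
[[17,16],[28,6],[35,0]]
[[13,9],[17,16],[28,6],[35,0]]
[[13,9],[17,16],[28,6],[35,0]]
[[3,2],[12,0],[13,9],[17,16],[28,6],[35,0]]
[[3,2],[12,0],[13,9],[17,16],[28,6],[35,0]]
[[3,2],[12,0],[13,9],[17,16],[28,6],[35,0],[42,1],[43,0]]
[[3,2],[12,0],[13,9],[17,16],[28,6],[32,19],[45,0]]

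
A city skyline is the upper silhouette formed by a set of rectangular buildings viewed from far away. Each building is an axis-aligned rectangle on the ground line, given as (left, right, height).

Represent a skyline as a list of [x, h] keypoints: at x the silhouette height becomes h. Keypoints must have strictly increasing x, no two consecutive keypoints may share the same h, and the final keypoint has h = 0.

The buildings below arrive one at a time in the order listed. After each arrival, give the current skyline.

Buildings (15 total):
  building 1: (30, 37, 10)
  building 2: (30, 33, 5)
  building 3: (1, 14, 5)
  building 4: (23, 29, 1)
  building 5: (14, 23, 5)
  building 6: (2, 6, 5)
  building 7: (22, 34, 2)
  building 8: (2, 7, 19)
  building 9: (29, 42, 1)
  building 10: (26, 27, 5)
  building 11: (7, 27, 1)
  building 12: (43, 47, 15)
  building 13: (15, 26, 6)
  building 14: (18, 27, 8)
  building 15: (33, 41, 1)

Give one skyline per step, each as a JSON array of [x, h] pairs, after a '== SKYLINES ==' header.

== SKYLINES ==
[[30,10],[37,0]]
[[30,10],[37,0]]
[[1,5],[14,0],[30,10],[37,0]]
[[1,5],[14,0],[23,1],[29,0],[30,10],[37,0]]
[[1,5],[23,1],[29,0],[30,10],[37,0]]
[[1,5],[23,1],[29,0],[30,10],[37,0]]
[[1,5],[23,2],[30,10],[37,0]]
[[1,5],[2,19],[7,5],[23,2],[30,10],[37,0]]
[[1,5],[2,19],[7,5],[23,2],[30,10],[37,1],[42,0]]
[[1,5],[2,19],[7,5],[23,2],[26,5],[27,2],[30,10],[37,1],[42,0]]
[[1,5],[2,19],[7,5],[23,2],[26,5],[27,2],[30,10],[37,1],[42,0]]
[[1,5],[2,19],[7,5],[23,2],[26,5],[27,2],[30,10],[37,1],[42,0],[43,15],[47,0]]
[[1,5],[2,19],[7,5],[15,6],[26,5],[27,2],[30,10],[37,1],[42,0],[43,15],[47,0]]
[[1,5],[2,19],[7,5],[15,6],[18,8],[27,2],[30,10],[37,1],[42,0],[43,15],[47,0]]
[[1,5],[2,19],[7,5],[15,6],[18,8],[27,2],[30,10],[37,1],[42,0],[43,15],[47,0]]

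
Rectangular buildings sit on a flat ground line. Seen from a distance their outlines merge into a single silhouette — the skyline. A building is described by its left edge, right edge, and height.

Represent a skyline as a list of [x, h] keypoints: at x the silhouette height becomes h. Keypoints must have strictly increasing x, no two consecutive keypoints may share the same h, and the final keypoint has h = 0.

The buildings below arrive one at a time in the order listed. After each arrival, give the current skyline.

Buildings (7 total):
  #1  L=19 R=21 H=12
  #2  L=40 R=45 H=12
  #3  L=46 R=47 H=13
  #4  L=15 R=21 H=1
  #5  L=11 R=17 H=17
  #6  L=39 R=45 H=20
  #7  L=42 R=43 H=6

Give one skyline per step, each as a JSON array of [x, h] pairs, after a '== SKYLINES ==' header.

== SKYLINES ==
[[19,12],[21,0]]
[[19,12],[21,0],[40,12],[45,0]]
[[19,12],[21,0],[40,12],[45,0],[46,13],[47,0]]
[[15,1],[19,12],[21,0],[40,12],[45,0],[46,13],[47,0]]
[[11,17],[17,1],[19,12],[21,0],[40,12],[45,0],[46,13],[47,0]]
[[11,17],[17,1],[19,12],[21,0],[39,20],[45,0],[46,13],[47,0]]
[[11,17],[17,1],[19,12],[21,0],[39,20],[45,0],[46,13],[47,0]]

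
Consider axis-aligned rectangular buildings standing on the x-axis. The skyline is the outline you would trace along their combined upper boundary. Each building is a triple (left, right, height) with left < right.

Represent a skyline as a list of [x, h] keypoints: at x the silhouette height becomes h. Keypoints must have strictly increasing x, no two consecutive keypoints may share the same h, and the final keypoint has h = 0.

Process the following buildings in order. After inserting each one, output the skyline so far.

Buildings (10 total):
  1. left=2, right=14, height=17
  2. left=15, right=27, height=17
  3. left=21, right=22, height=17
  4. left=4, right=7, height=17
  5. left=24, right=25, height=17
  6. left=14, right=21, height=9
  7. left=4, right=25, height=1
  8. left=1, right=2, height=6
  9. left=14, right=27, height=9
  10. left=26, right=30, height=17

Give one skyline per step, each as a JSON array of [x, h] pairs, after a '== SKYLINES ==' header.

== SKYLINES ==
[[2,17],[14,0]]
[[2,17],[14,0],[15,17],[27,0]]
[[2,17],[14,0],[15,17],[27,0]]
[[2,17],[14,0],[15,17],[27,0]]
[[2,17],[14,0],[15,17],[27,0]]
[[2,17],[14,9],[15,17],[27,0]]
[[2,17],[14,9],[15,17],[27,0]]
[[1,6],[2,17],[14,9],[15,17],[27,0]]
[[1,6],[2,17],[14,9],[15,17],[27,0]]
[[1,6],[2,17],[14,9],[15,17],[30,0]]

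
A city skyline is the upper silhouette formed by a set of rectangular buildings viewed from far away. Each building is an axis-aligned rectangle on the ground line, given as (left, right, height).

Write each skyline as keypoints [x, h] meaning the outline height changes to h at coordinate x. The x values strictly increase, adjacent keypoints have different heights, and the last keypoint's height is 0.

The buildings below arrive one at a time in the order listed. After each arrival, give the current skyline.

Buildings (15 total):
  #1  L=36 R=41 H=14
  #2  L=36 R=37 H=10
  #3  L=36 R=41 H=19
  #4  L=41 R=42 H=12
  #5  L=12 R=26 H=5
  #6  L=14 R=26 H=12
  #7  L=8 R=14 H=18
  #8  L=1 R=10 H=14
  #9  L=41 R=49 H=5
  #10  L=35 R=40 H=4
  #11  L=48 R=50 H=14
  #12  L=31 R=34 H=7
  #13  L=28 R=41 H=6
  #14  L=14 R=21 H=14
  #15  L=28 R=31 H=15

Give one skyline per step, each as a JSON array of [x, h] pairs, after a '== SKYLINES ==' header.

== SKYLINES ==
[[36,14],[41,0]]
[[36,14],[41,0]]
[[36,19],[41,0]]
[[36,19],[41,12],[42,0]]
[[12,5],[26,0],[36,19],[41,12],[42,0]]
[[12,5],[14,12],[26,0],[36,19],[41,12],[42,0]]
[[8,18],[14,12],[26,0],[36,19],[41,12],[42,0]]
[[1,14],[8,18],[14,12],[26,0],[36,19],[41,12],[42,0]]
[[1,14],[8,18],[14,12],[26,0],[36,19],[41,12],[42,5],[49,0]]
[[1,14],[8,18],[14,12],[26,0],[35,4],[36,19],[41,12],[42,5],[49,0]]
[[1,14],[8,18],[14,12],[26,0],[35,4],[36,19],[41,12],[42,5],[48,14],[50,0]]
[[1,14],[8,18],[14,12],[26,0],[31,7],[34,0],[35,4],[36,19],[41,12],[42,5],[48,14],[50,0]]
[[1,14],[8,18],[14,12],[26,0],[28,6],[31,7],[34,6],[36,19],[41,12],[42,5],[48,14],[50,0]]
[[1,14],[8,18],[14,14],[21,12],[26,0],[28,6],[31,7],[34,6],[36,19],[41,12],[42,5],[48,14],[50,0]]
[[1,14],[8,18],[14,14],[21,12],[26,0],[28,15],[31,7],[34,6],[36,19],[41,12],[42,5],[48,14],[50,0]]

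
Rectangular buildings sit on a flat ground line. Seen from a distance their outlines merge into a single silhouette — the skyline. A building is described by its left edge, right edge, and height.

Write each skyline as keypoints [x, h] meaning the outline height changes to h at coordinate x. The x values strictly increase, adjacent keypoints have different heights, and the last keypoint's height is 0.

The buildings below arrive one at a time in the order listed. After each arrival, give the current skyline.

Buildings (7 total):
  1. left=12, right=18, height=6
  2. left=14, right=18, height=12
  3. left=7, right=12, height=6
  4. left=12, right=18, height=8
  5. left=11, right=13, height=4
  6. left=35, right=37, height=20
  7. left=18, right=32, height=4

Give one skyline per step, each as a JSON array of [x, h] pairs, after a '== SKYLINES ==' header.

== SKYLINES ==
[[12,6],[18,0]]
[[12,6],[14,12],[18,0]]
[[7,6],[14,12],[18,0]]
[[7,6],[12,8],[14,12],[18,0]]
[[7,6],[12,8],[14,12],[18,0]]
[[7,6],[12,8],[14,12],[18,0],[35,20],[37,0]]
[[7,6],[12,8],[14,12],[18,4],[32,0],[35,20],[37,0]]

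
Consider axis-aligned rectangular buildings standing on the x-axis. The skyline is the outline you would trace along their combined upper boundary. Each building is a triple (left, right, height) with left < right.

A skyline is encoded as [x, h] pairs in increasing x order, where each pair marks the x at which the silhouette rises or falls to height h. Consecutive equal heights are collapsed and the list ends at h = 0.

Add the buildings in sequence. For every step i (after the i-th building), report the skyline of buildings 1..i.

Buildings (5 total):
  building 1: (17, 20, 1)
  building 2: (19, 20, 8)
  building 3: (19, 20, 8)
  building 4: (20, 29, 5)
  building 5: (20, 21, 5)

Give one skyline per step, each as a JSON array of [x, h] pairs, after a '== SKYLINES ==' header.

== SKYLINES ==
[[17,1],[20,0]]
[[17,1],[19,8],[20,0]]
[[17,1],[19,8],[20,0]]
[[17,1],[19,8],[20,5],[29,0]]
[[17,1],[19,8],[20,5],[29,0]]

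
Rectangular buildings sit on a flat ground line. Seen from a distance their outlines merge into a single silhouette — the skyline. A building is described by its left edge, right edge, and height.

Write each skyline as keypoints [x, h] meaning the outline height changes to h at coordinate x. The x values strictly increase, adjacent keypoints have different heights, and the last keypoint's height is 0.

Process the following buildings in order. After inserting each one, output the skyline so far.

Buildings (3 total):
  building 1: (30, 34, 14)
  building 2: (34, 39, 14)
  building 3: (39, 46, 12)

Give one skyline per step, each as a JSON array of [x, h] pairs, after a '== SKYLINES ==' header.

== SKYLINES ==
[[30,14],[34,0]]
[[30,14],[39,0]]
[[30,14],[39,12],[46,0]]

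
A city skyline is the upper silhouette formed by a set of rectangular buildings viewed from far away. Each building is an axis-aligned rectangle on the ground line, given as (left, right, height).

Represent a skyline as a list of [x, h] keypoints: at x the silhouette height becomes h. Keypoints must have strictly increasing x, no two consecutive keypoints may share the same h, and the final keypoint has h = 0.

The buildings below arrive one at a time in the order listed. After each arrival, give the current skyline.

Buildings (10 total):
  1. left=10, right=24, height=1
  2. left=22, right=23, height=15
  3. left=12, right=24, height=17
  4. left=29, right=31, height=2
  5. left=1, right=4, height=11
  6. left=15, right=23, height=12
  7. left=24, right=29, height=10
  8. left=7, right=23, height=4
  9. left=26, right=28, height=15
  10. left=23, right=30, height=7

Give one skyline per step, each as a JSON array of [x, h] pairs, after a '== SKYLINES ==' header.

== SKYLINES ==
[[10,1],[24,0]]
[[10,1],[22,15],[23,1],[24,0]]
[[10,1],[12,17],[24,0]]
[[10,1],[12,17],[24,0],[29,2],[31,0]]
[[1,11],[4,0],[10,1],[12,17],[24,0],[29,2],[31,0]]
[[1,11],[4,0],[10,1],[12,17],[24,0],[29,2],[31,0]]
[[1,11],[4,0],[10,1],[12,17],[24,10],[29,2],[31,0]]
[[1,11],[4,0],[7,4],[12,17],[24,10],[29,2],[31,0]]
[[1,11],[4,0],[7,4],[12,17],[24,10],[26,15],[28,10],[29,2],[31,0]]
[[1,11],[4,0],[7,4],[12,17],[24,10],[26,15],[28,10],[29,7],[30,2],[31,0]]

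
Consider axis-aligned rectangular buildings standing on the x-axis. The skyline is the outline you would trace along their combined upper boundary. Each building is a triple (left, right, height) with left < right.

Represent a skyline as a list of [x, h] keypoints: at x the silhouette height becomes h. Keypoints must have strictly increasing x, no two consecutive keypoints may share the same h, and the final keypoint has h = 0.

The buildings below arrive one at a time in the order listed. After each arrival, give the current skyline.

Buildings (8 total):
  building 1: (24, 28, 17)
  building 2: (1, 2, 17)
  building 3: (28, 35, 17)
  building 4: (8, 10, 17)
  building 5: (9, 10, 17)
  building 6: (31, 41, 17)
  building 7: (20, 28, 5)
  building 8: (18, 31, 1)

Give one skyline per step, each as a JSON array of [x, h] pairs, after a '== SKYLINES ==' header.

== SKYLINES ==
[[24,17],[28,0]]
[[1,17],[2,0],[24,17],[28,0]]
[[1,17],[2,0],[24,17],[35,0]]
[[1,17],[2,0],[8,17],[10,0],[24,17],[35,0]]
[[1,17],[2,0],[8,17],[10,0],[24,17],[35,0]]
[[1,17],[2,0],[8,17],[10,0],[24,17],[41,0]]
[[1,17],[2,0],[8,17],[10,0],[20,5],[24,17],[41,0]]
[[1,17],[2,0],[8,17],[10,0],[18,1],[20,5],[24,17],[41,0]]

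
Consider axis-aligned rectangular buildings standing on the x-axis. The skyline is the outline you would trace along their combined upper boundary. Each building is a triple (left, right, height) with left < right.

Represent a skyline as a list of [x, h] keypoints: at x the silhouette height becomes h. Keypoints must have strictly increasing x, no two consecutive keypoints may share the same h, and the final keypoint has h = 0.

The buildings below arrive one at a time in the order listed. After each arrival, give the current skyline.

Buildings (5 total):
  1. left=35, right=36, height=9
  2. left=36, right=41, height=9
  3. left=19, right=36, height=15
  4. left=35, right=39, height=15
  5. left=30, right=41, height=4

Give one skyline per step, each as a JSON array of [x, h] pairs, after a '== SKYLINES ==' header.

== SKYLINES ==
[[35,9],[36,0]]
[[35,9],[41,0]]
[[19,15],[36,9],[41,0]]
[[19,15],[39,9],[41,0]]
[[19,15],[39,9],[41,0]]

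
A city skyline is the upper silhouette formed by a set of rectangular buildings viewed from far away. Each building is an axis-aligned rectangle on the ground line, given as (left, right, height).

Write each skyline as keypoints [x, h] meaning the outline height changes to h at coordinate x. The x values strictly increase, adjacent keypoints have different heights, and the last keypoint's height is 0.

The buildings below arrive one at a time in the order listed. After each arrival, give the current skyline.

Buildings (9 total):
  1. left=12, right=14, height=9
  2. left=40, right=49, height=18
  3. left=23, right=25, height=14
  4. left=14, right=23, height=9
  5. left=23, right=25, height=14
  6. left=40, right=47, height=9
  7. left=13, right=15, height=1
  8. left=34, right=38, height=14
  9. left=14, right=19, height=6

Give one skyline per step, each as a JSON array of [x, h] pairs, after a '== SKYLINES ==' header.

== SKYLINES ==
[[12,9],[14,0]]
[[12,9],[14,0],[40,18],[49,0]]
[[12,9],[14,0],[23,14],[25,0],[40,18],[49,0]]
[[12,9],[23,14],[25,0],[40,18],[49,0]]
[[12,9],[23,14],[25,0],[40,18],[49,0]]
[[12,9],[23,14],[25,0],[40,18],[49,0]]
[[12,9],[23,14],[25,0],[40,18],[49,0]]
[[12,9],[23,14],[25,0],[34,14],[38,0],[40,18],[49,0]]
[[12,9],[23,14],[25,0],[34,14],[38,0],[40,18],[49,0]]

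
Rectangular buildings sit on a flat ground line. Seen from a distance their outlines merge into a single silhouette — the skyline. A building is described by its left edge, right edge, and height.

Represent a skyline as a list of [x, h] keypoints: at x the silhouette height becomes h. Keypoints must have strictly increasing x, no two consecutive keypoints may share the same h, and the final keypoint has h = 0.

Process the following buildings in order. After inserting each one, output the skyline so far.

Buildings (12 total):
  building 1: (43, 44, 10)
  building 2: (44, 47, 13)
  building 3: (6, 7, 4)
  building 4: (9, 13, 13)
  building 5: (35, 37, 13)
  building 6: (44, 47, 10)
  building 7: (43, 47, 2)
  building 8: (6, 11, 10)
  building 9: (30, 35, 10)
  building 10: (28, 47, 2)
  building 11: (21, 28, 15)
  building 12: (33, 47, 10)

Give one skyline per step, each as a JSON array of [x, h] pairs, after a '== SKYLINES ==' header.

== SKYLINES ==
[[43,10],[44,0]]
[[43,10],[44,13],[47,0]]
[[6,4],[7,0],[43,10],[44,13],[47,0]]
[[6,4],[7,0],[9,13],[13,0],[43,10],[44,13],[47,0]]
[[6,4],[7,0],[9,13],[13,0],[35,13],[37,0],[43,10],[44,13],[47,0]]
[[6,4],[7,0],[9,13],[13,0],[35,13],[37,0],[43,10],[44,13],[47,0]]
[[6,4],[7,0],[9,13],[13,0],[35,13],[37,0],[43,10],[44,13],[47,0]]
[[6,10],[9,13],[13,0],[35,13],[37,0],[43,10],[44,13],[47,0]]
[[6,10],[9,13],[13,0],[30,10],[35,13],[37,0],[43,10],[44,13],[47,0]]
[[6,10],[9,13],[13,0],[28,2],[30,10],[35,13],[37,2],[43,10],[44,13],[47,0]]
[[6,10],[9,13],[13,0],[21,15],[28,2],[30,10],[35,13],[37,2],[43,10],[44,13],[47,0]]
[[6,10],[9,13],[13,0],[21,15],[28,2],[30,10],[35,13],[37,10],[44,13],[47,0]]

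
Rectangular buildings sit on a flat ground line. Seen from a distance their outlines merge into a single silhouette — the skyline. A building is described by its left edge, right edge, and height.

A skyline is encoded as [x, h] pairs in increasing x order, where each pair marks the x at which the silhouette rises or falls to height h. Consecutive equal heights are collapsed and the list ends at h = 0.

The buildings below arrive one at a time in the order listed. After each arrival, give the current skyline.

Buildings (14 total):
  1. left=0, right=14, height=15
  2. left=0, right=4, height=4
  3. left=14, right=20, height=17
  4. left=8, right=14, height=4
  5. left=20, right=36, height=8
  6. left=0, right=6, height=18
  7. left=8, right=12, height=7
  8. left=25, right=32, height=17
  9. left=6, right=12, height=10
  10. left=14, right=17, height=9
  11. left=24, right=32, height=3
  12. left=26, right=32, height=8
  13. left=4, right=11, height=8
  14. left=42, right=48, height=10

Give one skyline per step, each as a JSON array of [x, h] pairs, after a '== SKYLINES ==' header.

== SKYLINES ==
[[0,15],[14,0]]
[[0,15],[14,0]]
[[0,15],[14,17],[20,0]]
[[0,15],[14,17],[20,0]]
[[0,15],[14,17],[20,8],[36,0]]
[[0,18],[6,15],[14,17],[20,8],[36,0]]
[[0,18],[6,15],[14,17],[20,8],[36,0]]
[[0,18],[6,15],[14,17],[20,8],[25,17],[32,8],[36,0]]
[[0,18],[6,15],[14,17],[20,8],[25,17],[32,8],[36,0]]
[[0,18],[6,15],[14,17],[20,8],[25,17],[32,8],[36,0]]
[[0,18],[6,15],[14,17],[20,8],[25,17],[32,8],[36,0]]
[[0,18],[6,15],[14,17],[20,8],[25,17],[32,8],[36,0]]
[[0,18],[6,15],[14,17],[20,8],[25,17],[32,8],[36,0]]
[[0,18],[6,15],[14,17],[20,8],[25,17],[32,8],[36,0],[42,10],[48,0]]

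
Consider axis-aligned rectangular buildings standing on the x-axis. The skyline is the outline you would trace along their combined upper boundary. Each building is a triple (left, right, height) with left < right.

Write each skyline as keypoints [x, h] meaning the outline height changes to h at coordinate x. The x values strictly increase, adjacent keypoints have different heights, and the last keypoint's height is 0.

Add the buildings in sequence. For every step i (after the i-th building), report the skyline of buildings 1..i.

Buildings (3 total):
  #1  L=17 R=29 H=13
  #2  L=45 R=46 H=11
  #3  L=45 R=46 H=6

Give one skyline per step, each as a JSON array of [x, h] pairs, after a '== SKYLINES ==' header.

== SKYLINES ==
[[17,13],[29,0]]
[[17,13],[29,0],[45,11],[46,0]]
[[17,13],[29,0],[45,11],[46,0]]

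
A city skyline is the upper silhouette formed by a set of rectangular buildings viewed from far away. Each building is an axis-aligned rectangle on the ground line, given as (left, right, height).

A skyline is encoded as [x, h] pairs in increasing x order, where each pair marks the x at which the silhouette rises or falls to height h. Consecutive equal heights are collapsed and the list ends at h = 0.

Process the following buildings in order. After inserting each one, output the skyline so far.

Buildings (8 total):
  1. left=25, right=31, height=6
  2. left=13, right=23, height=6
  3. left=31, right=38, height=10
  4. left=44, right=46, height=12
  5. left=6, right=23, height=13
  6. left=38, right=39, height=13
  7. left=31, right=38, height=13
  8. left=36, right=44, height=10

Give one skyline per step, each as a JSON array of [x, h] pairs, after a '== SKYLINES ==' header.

== SKYLINES ==
[[25,6],[31,0]]
[[13,6],[23,0],[25,6],[31,0]]
[[13,6],[23,0],[25,6],[31,10],[38,0]]
[[13,6],[23,0],[25,6],[31,10],[38,0],[44,12],[46,0]]
[[6,13],[23,0],[25,6],[31,10],[38,0],[44,12],[46,0]]
[[6,13],[23,0],[25,6],[31,10],[38,13],[39,0],[44,12],[46,0]]
[[6,13],[23,0],[25,6],[31,13],[39,0],[44,12],[46,0]]
[[6,13],[23,0],[25,6],[31,13],[39,10],[44,12],[46,0]]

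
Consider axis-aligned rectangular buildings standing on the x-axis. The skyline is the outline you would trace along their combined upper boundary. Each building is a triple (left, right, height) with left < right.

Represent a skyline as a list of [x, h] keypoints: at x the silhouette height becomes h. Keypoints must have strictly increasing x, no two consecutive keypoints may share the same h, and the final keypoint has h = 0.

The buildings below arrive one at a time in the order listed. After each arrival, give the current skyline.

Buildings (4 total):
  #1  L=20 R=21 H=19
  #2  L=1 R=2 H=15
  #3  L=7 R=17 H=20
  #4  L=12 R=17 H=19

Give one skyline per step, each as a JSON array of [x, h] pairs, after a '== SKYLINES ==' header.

== SKYLINES ==
[[20,19],[21,0]]
[[1,15],[2,0],[20,19],[21,0]]
[[1,15],[2,0],[7,20],[17,0],[20,19],[21,0]]
[[1,15],[2,0],[7,20],[17,0],[20,19],[21,0]]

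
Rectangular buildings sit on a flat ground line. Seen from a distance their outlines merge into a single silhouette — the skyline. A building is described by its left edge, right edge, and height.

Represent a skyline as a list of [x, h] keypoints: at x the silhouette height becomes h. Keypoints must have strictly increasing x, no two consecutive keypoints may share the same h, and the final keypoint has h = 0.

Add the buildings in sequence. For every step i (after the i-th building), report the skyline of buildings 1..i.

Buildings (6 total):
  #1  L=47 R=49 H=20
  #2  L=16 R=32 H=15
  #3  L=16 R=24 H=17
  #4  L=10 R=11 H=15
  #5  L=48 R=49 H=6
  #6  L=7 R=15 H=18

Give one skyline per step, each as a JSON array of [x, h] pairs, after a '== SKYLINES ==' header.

== SKYLINES ==
[[47,20],[49,0]]
[[16,15],[32,0],[47,20],[49,0]]
[[16,17],[24,15],[32,0],[47,20],[49,0]]
[[10,15],[11,0],[16,17],[24,15],[32,0],[47,20],[49,0]]
[[10,15],[11,0],[16,17],[24,15],[32,0],[47,20],[49,0]]
[[7,18],[15,0],[16,17],[24,15],[32,0],[47,20],[49,0]]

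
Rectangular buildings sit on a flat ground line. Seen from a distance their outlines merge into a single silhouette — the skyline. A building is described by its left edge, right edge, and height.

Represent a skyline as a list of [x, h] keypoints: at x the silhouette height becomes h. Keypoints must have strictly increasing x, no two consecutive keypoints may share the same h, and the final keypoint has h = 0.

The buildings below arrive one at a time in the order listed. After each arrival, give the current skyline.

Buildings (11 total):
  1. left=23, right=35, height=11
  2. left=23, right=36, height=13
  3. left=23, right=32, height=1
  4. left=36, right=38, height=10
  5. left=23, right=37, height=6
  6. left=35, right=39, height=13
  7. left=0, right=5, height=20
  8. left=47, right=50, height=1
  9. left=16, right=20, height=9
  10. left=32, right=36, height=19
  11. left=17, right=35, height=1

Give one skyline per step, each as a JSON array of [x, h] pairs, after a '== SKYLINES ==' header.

== SKYLINES ==
[[23,11],[35,0]]
[[23,13],[36,0]]
[[23,13],[36,0]]
[[23,13],[36,10],[38,0]]
[[23,13],[36,10],[38,0]]
[[23,13],[39,0]]
[[0,20],[5,0],[23,13],[39,0]]
[[0,20],[5,0],[23,13],[39,0],[47,1],[50,0]]
[[0,20],[5,0],[16,9],[20,0],[23,13],[39,0],[47,1],[50,0]]
[[0,20],[5,0],[16,9],[20,0],[23,13],[32,19],[36,13],[39,0],[47,1],[50,0]]
[[0,20],[5,0],[16,9],[20,1],[23,13],[32,19],[36,13],[39,0],[47,1],[50,0]]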